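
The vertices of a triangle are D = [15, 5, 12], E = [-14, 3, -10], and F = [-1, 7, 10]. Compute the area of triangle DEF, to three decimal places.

155.596

DE = (-29, -2, -22),  DF = (-16, 2, -2)
i: (-2)·(-2) - (-22)·2 = 4 - (-44) = 48
j: (-22)·(-16) - (-29)·(-2) = 352 - 58 = 294
k: (-29)·2 - (-2)·(-16) = -58 - 32 = -90
DE × DF = (48, 294, -90)
|DE × DF| = √96840 ≈ 311.1913
area = ½ · 311.1913 ≈ 155.596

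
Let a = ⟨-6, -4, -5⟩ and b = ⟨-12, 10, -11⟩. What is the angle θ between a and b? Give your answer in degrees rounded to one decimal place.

58.7

a · b = (-6)·(-12) + (-4)·10 + (-5)·(-11) = 72 - 40 + 55 = 87
|a|² = 36 + 16 + 25 = 77,  |a| = √77 ≈ 8.774964
|b|² = 144 + 100 + 121 = 365,  |b| = √365 ≈ 19.104973
cos θ = 87 / (8.774964 · 19.104973) ≈ 0.51895
θ = arccos(0.51895) ≈ 58.7°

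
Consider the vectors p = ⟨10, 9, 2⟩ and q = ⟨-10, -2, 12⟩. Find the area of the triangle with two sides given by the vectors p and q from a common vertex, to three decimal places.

i: 9·12 - 2·(-2) = 108 - (-4) = 112
j: 2·(-10) - 10·12 = -20 - 120 = -140
k: 10·(-2) - 9·(-10) = -20 - (-90) = 70
p × q = (112, -140, 70)
|p × q| = √(112² + (-140)² + 70²) = √37044 ≈ 192.4682
area = ½ · 192.4682 ≈ 96.234

96.234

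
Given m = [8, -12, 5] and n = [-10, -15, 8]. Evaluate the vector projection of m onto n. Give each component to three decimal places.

m · n = 8·(-10) + (-12)·(-15) + 5·8 = -80 + 180 + 40 = 140
|n|² = 100 + 225 + 64 = 389
proj_n m = (140/389) · (-10, -15, 8) ≈ (-3.599, -5.398, 2.879)

(-3.599, -5.398, 2.879)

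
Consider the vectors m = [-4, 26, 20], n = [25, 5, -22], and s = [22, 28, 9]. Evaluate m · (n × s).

n × s:
i: 5·9 - (-22)·28 = 45 - (-616) = 661
j: (-22)·22 - 25·9 = -484 - 225 = -709
k: 25·28 - 5·22 = 700 - 110 = 590
n × s = (661, -709, 590)
m · (n × s) = (-4)·661 + 26·(-709) + 20·590 = -2644 - 18434 + 11800 = -9278

-9278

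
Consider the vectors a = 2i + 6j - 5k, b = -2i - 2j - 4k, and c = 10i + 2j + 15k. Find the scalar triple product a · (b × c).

-184

b × c:
i: (-2)·15 - (-4)·2 = -30 - (-8) = -22
j: (-4)·10 - (-2)·15 = -40 - (-30) = -10
k: (-2)·2 - (-2)·10 = -4 - (-20) = 16
b × c = (-22, -10, 16)
a · (b × c) = 2·(-22) + 6·(-10) + (-5)·16 = -44 - 60 - 80 = -184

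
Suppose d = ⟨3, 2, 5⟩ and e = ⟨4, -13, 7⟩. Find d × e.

(79, -1, -47)

i: 2·7 - 5·(-13) = 14 - (-65) = 79
j: 5·4 - 3·7 = 20 - 21 = -1
k: 3·(-13) - 2·4 = -39 - 8 = -47
d × e = (79, -1, -47)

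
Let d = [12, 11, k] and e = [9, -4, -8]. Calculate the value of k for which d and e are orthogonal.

8

d · e = 12·9 + 11·(-4) + k·(-8) = 64 - 8k
Set equal to 0: -8k = -64, so k = 8.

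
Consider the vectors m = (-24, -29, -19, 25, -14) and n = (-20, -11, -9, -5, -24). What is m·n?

1181

m · n = (-24)·(-20) + (-29)·(-11) + (-19)·(-9) + 25·(-5) + (-14)·(-24) = 480 + 319 + 171 - 125 + 336 = 1181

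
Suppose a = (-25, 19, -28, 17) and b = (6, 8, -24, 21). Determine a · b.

a · b = (-25)·6 + 19·8 + (-28)·(-24) + 17·21 = -150 + 152 + 672 + 357 = 1031

1031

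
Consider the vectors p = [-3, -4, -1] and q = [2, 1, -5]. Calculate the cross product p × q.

(21, -17, 5)

i: (-4)·(-5) - (-1)·1 = 20 - (-1) = 21
j: (-1)·2 - (-3)·(-5) = -2 - 15 = -17
k: (-3)·1 - (-4)·2 = -3 - (-8) = 5
p × q = (21, -17, 5)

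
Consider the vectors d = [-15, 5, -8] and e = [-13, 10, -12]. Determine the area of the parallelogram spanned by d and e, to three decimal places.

115.763

i: 5·(-12) - (-8)·10 = -60 - (-80) = 20
j: (-8)·(-13) - (-15)·(-12) = 104 - 180 = -76
k: (-15)·10 - 5·(-13) = -150 - (-65) = -85
d × e = (20, -76, -85)
|d × e| = √(20² + (-76)² + (-85)²) = √13401 ≈ 115.7627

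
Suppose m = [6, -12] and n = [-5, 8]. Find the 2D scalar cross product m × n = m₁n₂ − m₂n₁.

-12

6·8 - (-12)·(-5) = 48 - 60 = -12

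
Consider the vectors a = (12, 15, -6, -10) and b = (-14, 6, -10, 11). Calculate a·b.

a · b = 12·(-14) + 15·6 + (-6)·(-10) + (-10)·11 = -168 + 90 + 60 - 110 = -128

-128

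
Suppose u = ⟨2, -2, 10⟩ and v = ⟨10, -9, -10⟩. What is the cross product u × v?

(110, 120, 2)

i: (-2)·(-10) - 10·(-9) = 20 - (-90) = 110
j: 10·10 - 2·(-10) = 100 - (-20) = 120
k: 2·(-9) - (-2)·10 = -18 - (-20) = 2
u × v = (110, 120, 2)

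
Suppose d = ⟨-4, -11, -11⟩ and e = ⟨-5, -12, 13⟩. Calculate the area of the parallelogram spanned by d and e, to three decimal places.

295.166

i: (-11)·13 - (-11)·(-12) = -143 - 132 = -275
j: (-11)·(-5) - (-4)·13 = 55 - (-52) = 107
k: (-4)·(-12) - (-11)·(-5) = 48 - 55 = -7
d × e = (-275, 107, -7)
|d × e| = √((-275)² + 107² + (-7)²) = √87123 ≈ 295.1661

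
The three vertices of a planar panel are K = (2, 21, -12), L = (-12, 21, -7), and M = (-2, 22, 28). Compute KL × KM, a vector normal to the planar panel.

KL = (-14, 0, 5)
KM = (-4, 1, 40)
i: 0·40 - 5·1 = 0 - 5 = -5
j: 5·(-4) - (-14)·40 = -20 - (-560) = 540
k: (-14)·1 - 0·(-4) = -14 - 0 = -14
KL × KM = (-5, 540, -14)

(-5, 540, -14)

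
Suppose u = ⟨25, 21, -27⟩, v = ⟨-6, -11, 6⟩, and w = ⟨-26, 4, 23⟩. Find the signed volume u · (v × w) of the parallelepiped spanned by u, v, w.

v × w:
i: (-11)·23 - 6·4 = -253 - 24 = -277
j: 6·(-26) - (-6)·23 = -156 - (-138) = -18
k: (-6)·4 - (-11)·(-26) = -24 - 286 = -310
v × w = (-277, -18, -310)
u · (v × w) = 25·(-277) + 21·(-18) + (-27)·(-310) = -6925 - 378 + 8370 = 1067

1067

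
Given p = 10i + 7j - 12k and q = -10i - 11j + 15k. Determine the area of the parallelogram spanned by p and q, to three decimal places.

i: 7·15 - (-12)·(-11) = 105 - 132 = -27
j: (-12)·(-10) - 10·15 = 120 - 150 = -30
k: 10·(-11) - 7·(-10) = -110 - (-70) = -40
p × q = (-27, -30, -40)
|p × q| = √((-27)² + (-30)² + (-40)²) = √3229 ≈ 56.8243

56.824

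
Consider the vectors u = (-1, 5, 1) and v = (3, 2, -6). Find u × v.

(-32, -3, -17)

i: 5·(-6) - 1·2 = -30 - 2 = -32
j: 1·3 - (-1)·(-6) = 3 - 6 = -3
k: (-1)·2 - 5·3 = -2 - 15 = -17
u × v = (-32, -3, -17)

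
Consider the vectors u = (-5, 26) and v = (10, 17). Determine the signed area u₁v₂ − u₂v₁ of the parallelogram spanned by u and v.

(-5)·17 - 26·10 = -85 - 260 = -345

-345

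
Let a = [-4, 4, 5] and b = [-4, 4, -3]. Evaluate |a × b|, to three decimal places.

45.255

i: 4·(-3) - 5·4 = -12 - 20 = -32
j: 5·(-4) - (-4)·(-3) = -20 - 12 = -32
k: (-4)·4 - 4·(-4) = -16 - (-16) = 0
a × b = (-32, -32, 0)
|a × b| = √((-32)² + (-32)² + 0²) = √2048 ≈ 45.2548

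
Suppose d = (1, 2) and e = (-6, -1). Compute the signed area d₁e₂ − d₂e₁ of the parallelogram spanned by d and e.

11

1·(-1) - 2·(-6) = -1 - (-12) = 11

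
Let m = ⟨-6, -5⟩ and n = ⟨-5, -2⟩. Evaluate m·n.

40

m · n = (-6)·(-5) + (-5)·(-2) = 30 + 10 = 40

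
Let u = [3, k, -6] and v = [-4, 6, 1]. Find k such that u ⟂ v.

u · v = 3·(-4) + k·6 + (-6)·1 = -18 + 6k
Set equal to 0: 6k = 18, so k = 3.

3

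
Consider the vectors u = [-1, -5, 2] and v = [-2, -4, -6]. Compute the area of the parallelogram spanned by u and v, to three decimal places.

i: (-5)·(-6) - 2·(-4) = 30 - (-8) = 38
j: 2·(-2) - (-1)·(-6) = -4 - 6 = -10
k: (-1)·(-4) - (-5)·(-2) = 4 - 10 = -6
u × v = (38, -10, -6)
|u × v| = √(38² + (-10)² + (-6)²) = √1580 ≈ 39.7492

39.749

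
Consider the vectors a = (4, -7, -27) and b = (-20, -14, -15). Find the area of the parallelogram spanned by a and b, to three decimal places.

687.710

i: (-7)·(-15) - (-27)·(-14) = 105 - 378 = -273
j: (-27)·(-20) - 4·(-15) = 540 - (-60) = 600
k: 4·(-14) - (-7)·(-20) = -56 - 140 = -196
a × b = (-273, 600, -196)
|a × b| = √((-273)² + 600² + (-196)²) = √472945 ≈ 687.7100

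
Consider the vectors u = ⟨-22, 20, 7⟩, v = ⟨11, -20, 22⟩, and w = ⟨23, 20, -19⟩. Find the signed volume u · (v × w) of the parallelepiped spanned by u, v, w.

20380

v × w:
i: (-20)·(-19) - 22·20 = 380 - 440 = -60
j: 22·23 - 11·(-19) = 506 - (-209) = 715
k: 11·20 - (-20)·23 = 220 - (-460) = 680
v × w = (-60, 715, 680)
u · (v × w) = (-22)·(-60) + 20·715 + 7·680 = 1320 + 14300 + 4760 = 20380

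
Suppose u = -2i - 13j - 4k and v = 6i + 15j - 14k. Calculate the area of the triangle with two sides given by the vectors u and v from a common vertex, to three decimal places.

126.067

i: (-13)·(-14) - (-4)·15 = 182 - (-60) = 242
j: (-4)·6 - (-2)·(-14) = -24 - 28 = -52
k: (-2)·15 - (-13)·6 = -30 - (-78) = 48
u × v = (242, -52, 48)
|u × v| = √(242² + (-52)² + 48²) = √63572 ≈ 252.1349
area = ½ · 252.1349 ≈ 126.067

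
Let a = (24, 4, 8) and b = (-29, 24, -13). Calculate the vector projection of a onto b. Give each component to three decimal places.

(12.873, -10.653, 5.770)

a · b = 24·(-29) + 4·24 + 8·(-13) = -696 + 96 - 104 = -704
|b|² = 841 + 576 + 169 = 1586
proj_b a = (-704/1586) · (-29, 24, -13) ≈ (12.873, -10.653, 5.770)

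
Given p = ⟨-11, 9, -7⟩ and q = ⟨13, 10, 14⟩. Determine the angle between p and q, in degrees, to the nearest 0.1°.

p · q = (-11)·13 + 9·10 + (-7)·14 = -143 + 90 - 98 = -151
|p|² = 121 + 81 + 49 = 251,  |p| = √251 ≈ 15.842980
|q|² = 169 + 100 + 196 = 465,  |q| = √465 ≈ 21.563859
cos θ = -151 / (15.842980 · 21.563859) ≈ -0.44199
θ = arccos(-0.44199) ≈ 116.2°

116.2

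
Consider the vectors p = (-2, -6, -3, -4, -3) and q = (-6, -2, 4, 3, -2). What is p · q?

6

p · q = (-2)·(-6) + (-6)·(-2) + (-3)·4 + (-4)·3 + (-3)·(-2) = 12 + 12 - 12 - 12 + 6 = 6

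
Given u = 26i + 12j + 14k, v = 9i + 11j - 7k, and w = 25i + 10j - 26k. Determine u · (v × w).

v × w:
i: 11·(-26) - (-7)·10 = -286 - (-70) = -216
j: (-7)·25 - 9·(-26) = -175 - (-234) = 59
k: 9·10 - 11·25 = 90 - 275 = -185
v × w = (-216, 59, -185)
u · (v × w) = 26·(-216) + 12·59 + 14·(-185) = -5616 + 708 - 2590 = -7498

-7498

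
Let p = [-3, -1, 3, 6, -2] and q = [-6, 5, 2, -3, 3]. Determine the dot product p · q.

-5

p · q = (-3)·(-6) + (-1)·5 + 3·2 + 6·(-3) + (-2)·3 = 18 - 5 + 6 - 18 - 6 = -5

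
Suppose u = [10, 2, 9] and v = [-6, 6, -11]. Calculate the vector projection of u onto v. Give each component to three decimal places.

u · v = 10·(-6) + 2·6 + 9·(-11) = -60 + 12 - 99 = -147
|v|² = 36 + 36 + 121 = 193
proj_v u = (-147/193) · (-6, 6, -11) ≈ (4.570, -4.570, 8.378)

(4.570, -4.570, 8.378)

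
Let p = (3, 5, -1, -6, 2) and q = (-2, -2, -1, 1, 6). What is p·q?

-9

p · q = 3·(-2) + 5·(-2) + (-1)·(-1) + (-6)·1 + 2·6 = -6 - 10 + 1 - 6 + 12 = -9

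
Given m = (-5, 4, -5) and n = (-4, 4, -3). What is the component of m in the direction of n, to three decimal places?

m · n = (-5)·(-4) + 4·4 + (-5)·(-3) = 20 + 16 + 15 = 51
|n| = √(16 + 16 + 9) = √41 ≈ 6.4031
comp_n m = 51 / √41 ≈ 7.965

7.965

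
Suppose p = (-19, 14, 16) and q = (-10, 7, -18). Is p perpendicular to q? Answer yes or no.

p · q = (-19)·(-10) + 14·7 + 16·(-18) = 190 + 98 - 288 = 0
Zero, so the vectors are orthogonal.

yes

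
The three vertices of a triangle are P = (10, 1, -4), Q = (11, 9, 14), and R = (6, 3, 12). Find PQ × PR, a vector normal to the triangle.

(92, -88, 34)

PQ = (1, 8, 18)
PR = (-4, 2, 16)
i: 8·16 - 18·2 = 128 - 36 = 92
j: 18·(-4) - 1·16 = -72 - 16 = -88
k: 1·2 - 8·(-4) = 2 - (-32) = 34
PQ × PR = (92, -88, 34)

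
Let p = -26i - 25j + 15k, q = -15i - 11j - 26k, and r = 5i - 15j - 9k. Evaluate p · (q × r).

q × r:
i: (-11)·(-9) - (-26)·(-15) = 99 - 390 = -291
j: (-26)·5 - (-15)·(-9) = -130 - 135 = -265
k: (-15)·(-15) - (-11)·5 = 225 - (-55) = 280
q × r = (-291, -265, 280)
p · (q × r) = (-26)·(-291) + (-25)·(-265) + 15·280 = 7566 + 6625 + 4200 = 18391

18391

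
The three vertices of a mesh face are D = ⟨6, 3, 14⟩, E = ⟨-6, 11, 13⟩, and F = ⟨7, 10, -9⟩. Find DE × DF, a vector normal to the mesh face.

(-177, -277, -92)

DE = (-12, 8, -1)
DF = (1, 7, -23)
i: 8·(-23) - (-1)·7 = -184 - (-7) = -177
j: (-1)·1 - (-12)·(-23) = -1 - 276 = -277
k: (-12)·7 - 8·1 = -84 - 8 = -92
DE × DF = (-177, -277, -92)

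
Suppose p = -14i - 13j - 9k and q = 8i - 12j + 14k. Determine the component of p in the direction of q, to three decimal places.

p · q = (-14)·8 + (-13)·(-12) + (-9)·14 = -112 + 156 - 126 = -82
|q| = √(64 + 144 + 196) = √404 ≈ 20.0998
comp_q p = -82 / √404 ≈ -4.080

-4.080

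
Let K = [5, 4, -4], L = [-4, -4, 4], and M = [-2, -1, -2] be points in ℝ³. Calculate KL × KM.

(24, -38, -11)

KL = (-9, -8, 8)
KM = (-7, -5, 2)
i: (-8)·2 - 8·(-5) = -16 - (-40) = 24
j: 8·(-7) - (-9)·2 = -56 - (-18) = -38
k: (-9)·(-5) - (-8)·(-7) = 45 - 56 = -11
KL × KM = (24, -38, -11)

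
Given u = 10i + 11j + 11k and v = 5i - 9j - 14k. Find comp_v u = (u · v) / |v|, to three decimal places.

-11.681

u · v = 10·5 + 11·(-9) + 11·(-14) = 50 - 99 - 154 = -203
|v| = √(25 + 81 + 196) = √302 ≈ 17.3781
comp_v u = -203 / √302 ≈ -11.681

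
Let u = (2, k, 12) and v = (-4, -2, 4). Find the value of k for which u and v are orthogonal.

20

u · v = 2·(-4) + k·(-2) + 12·4 = 40 - 2k
Set equal to 0: -2k = -40, so k = 20.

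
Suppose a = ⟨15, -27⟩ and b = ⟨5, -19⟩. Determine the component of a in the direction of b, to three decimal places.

29.928

a · b = 15·5 + (-27)·(-19) = 75 + 513 = 588
|b| = √(25 + 361) = √386 ≈ 19.6469
comp_b a = 588 / √386 ≈ 29.928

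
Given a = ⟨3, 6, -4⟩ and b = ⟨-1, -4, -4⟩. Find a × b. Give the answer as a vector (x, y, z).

i: 6·(-4) - (-4)·(-4) = -24 - 16 = -40
j: (-4)·(-1) - 3·(-4) = 4 - (-12) = 16
k: 3·(-4) - 6·(-1) = -12 - (-6) = -6
a × b = (-40, 16, -6)

(-40, 16, -6)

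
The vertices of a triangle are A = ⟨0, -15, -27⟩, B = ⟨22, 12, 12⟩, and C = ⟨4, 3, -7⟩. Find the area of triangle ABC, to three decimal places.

AB = (22, 27, 39),  AC = (4, 18, 20)
i: 27·20 - 39·18 = 540 - 702 = -162
j: 39·4 - 22·20 = 156 - 440 = -284
k: 22·18 - 27·4 = 396 - 108 = 288
AB × AC = (-162, -284, 288)
|AB × AC| = √189844 ≈ 435.7109
area = ½ · 435.7109 ≈ 217.855

217.855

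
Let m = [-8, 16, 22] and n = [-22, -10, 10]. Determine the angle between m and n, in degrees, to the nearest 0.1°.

71.4

m · n = (-8)·(-22) + 16·(-10) + 22·10 = 176 - 160 + 220 = 236
|m|² = 64 + 256 + 484 = 804,  |m| = √804 ≈ 28.354894
|n|² = 484 + 100 + 100 = 684,  |n| = √684 ≈ 26.153394
cos θ = 236 / (28.354894 · 26.153394) ≈ 0.31824
θ = arccos(0.31824) ≈ 71.4°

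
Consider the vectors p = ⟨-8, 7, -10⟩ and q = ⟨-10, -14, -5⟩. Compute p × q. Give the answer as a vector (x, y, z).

(-175, 60, 182)

i: 7·(-5) - (-10)·(-14) = -35 - 140 = -175
j: (-10)·(-10) - (-8)·(-5) = 100 - 40 = 60
k: (-8)·(-14) - 7·(-10) = 112 - (-70) = 182
p × q = (-175, 60, 182)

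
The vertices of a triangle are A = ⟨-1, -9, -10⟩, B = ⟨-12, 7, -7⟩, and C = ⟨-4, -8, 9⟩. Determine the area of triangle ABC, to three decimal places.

AB = (-11, 16, 3),  AC = (-3, 1, 19)
i: 16·19 - 3·1 = 304 - 3 = 301
j: 3·(-3) - (-11)·19 = -9 - (-209) = 200
k: (-11)·1 - 16·(-3) = -11 - (-48) = 37
AB × AC = (301, 200, 37)
|AB × AC| = √131970 ≈ 363.2768
area = ½ · 363.2768 ≈ 181.638

181.638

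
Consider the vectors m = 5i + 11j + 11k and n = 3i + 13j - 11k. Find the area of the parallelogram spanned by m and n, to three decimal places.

280.114

i: 11·(-11) - 11·13 = -121 - 143 = -264
j: 11·3 - 5·(-11) = 33 - (-55) = 88
k: 5·13 - 11·3 = 65 - 33 = 32
m × n = (-264, 88, 32)
|m × n| = √((-264)² + 88² + 32²) = √78464 ≈ 280.1143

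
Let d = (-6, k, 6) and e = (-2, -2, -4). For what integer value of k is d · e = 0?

-6

d · e = (-6)·(-2) + k·(-2) + 6·(-4) = -12 - 2k
Set equal to 0: -2k = 12, so k = -6.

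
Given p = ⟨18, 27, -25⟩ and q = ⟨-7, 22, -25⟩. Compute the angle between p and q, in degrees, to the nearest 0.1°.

38.4

p · q = 18·(-7) + 27·22 + (-25)·(-25) = -126 + 594 + 625 = 1093
|p|² = 324 + 729 + 625 = 1678,  |p| = √1678 ≈ 40.963398
|q|² = 49 + 484 + 625 = 1158,  |q| = √1158 ≈ 34.029399
cos θ = 1093 / (40.963398 · 34.029399) ≈ 0.78410
θ = arccos(0.78410) ≈ 38.4°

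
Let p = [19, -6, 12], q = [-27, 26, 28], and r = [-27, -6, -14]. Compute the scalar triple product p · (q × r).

q × r:
i: 26·(-14) - 28·(-6) = -364 - (-168) = -196
j: 28·(-27) - (-27)·(-14) = -756 - 378 = -1134
k: (-27)·(-6) - 26·(-27) = 162 - (-702) = 864
q × r = (-196, -1134, 864)
p · (q × r) = 19·(-196) + (-6)·(-1134) + 12·864 = -3724 + 6804 + 10368 = 13448

13448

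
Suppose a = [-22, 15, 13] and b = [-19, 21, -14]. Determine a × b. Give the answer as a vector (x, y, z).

i: 15·(-14) - 13·21 = -210 - 273 = -483
j: 13·(-19) - (-22)·(-14) = -247 - 308 = -555
k: (-22)·21 - 15·(-19) = -462 - (-285) = -177
a × b = (-483, -555, -177)

(-483, -555, -177)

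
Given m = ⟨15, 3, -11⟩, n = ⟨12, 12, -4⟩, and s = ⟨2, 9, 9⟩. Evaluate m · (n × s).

n × s:
i: 12·9 - (-4)·9 = 108 - (-36) = 144
j: (-4)·2 - 12·9 = -8 - 108 = -116
k: 12·9 - 12·2 = 108 - 24 = 84
n × s = (144, -116, 84)
m · (n × s) = 15·144 + 3·(-116) + (-11)·84 = 2160 - 348 - 924 = 888

888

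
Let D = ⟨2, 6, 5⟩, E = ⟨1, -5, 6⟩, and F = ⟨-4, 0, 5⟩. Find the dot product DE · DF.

72

DE = E − D = (-1, -11, 1)
DF = F − D = (-6, -6, 0)
DE · DF = (-1)·(-6) + (-11)·(-6) + 1·0 = 6 + 66 + 0 = 72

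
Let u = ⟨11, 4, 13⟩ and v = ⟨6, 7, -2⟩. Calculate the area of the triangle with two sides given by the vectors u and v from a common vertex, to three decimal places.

i: 4·(-2) - 13·7 = -8 - 91 = -99
j: 13·6 - 11·(-2) = 78 - (-22) = 100
k: 11·7 - 4·6 = 77 - 24 = 53
u × v = (-99, 100, 53)
|u × v| = √((-99)² + 100² + 53²) = √22610 ≈ 150.3662
area = ½ · 150.3662 ≈ 75.183

75.183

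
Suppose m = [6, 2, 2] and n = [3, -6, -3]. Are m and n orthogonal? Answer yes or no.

yes

m · n = 6·3 + 2·(-6) + 2·(-3) = 18 - 12 - 6 = 0
Zero, so the vectors are orthogonal.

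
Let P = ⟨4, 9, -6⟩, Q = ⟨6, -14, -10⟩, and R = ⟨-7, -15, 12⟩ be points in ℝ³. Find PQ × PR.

(-510, 8, -301)

PQ = (2, -23, -4)
PR = (-11, -24, 18)
i: (-23)·18 - (-4)·(-24) = -414 - 96 = -510
j: (-4)·(-11) - 2·18 = 44 - 36 = 8
k: 2·(-24) - (-23)·(-11) = -48 - 253 = -301
PQ × PR = (-510, 8, -301)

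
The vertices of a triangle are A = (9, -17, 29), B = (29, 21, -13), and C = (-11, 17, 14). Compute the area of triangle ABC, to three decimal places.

1013.578

AB = (20, 38, -42),  AC = (-20, 34, -15)
i: 38·(-15) - (-42)·34 = -570 - (-1428) = 858
j: (-42)·(-20) - 20·(-15) = 840 - (-300) = 1140
k: 20·34 - 38·(-20) = 680 - (-760) = 1440
AB × AC = (858, 1140, 1440)
|AB × AC| = √4109364 ≈ 2027.1566
area = ½ · 2027.1566 ≈ 1013.578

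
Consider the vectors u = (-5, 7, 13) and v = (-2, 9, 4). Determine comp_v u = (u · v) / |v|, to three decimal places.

12.438

u · v = (-5)·(-2) + 7·9 + 13·4 = 10 + 63 + 52 = 125
|v| = √(4 + 81 + 16) = √101 ≈ 10.0499
comp_v u = 125 / √101 ≈ 12.438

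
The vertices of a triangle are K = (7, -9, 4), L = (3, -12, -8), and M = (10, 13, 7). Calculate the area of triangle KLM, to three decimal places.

134.017

KL = (-4, -3, -12),  KM = (3, 22, 3)
i: (-3)·3 - (-12)·22 = -9 - (-264) = 255
j: (-12)·3 - (-4)·3 = -36 - (-12) = -24
k: (-4)·22 - (-3)·3 = -88 - (-9) = -79
KL × KM = (255, -24, -79)
|KL × KM| = √71842 ≈ 268.0336
area = ½ · 268.0336 ≈ 134.017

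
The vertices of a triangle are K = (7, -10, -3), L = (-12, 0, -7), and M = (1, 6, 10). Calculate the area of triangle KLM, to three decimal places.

206.527

KL = (-19, 10, -4),  KM = (-6, 16, 13)
i: 10·13 - (-4)·16 = 130 - (-64) = 194
j: (-4)·(-6) - (-19)·13 = 24 - (-247) = 271
k: (-19)·16 - 10·(-6) = -304 - (-60) = -244
KL × KM = (194, 271, -244)
|KL × KM| = √170613 ≈ 413.0533
area = ½ · 413.0533 ≈ 206.527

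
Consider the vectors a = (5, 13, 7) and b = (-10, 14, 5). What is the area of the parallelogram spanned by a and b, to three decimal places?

223.862

i: 13·5 - 7·14 = 65 - 98 = -33
j: 7·(-10) - 5·5 = -70 - 25 = -95
k: 5·14 - 13·(-10) = 70 - (-130) = 200
a × b = (-33, -95, 200)
|a × b| = √((-33)² + (-95)² + 200²) = √50114 ≈ 223.8616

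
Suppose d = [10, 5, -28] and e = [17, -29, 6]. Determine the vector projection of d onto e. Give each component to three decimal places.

d · e = 10·17 + 5·(-29) + (-28)·6 = 170 - 145 - 168 = -143
|e|² = 289 + 841 + 36 = 1166
proj_e d = (-143/1166) · (17, -29, 6) ≈ (-2.085, 3.557, -0.736)

(-2.085, 3.557, -0.736)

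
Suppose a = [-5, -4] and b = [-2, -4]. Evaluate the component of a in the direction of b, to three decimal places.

a · b = (-5)·(-2) + (-4)·(-4) = 10 + 16 = 26
|b| = √(4 + 16) = √20 ≈ 4.4721
comp_b a = 26 / √20 ≈ 5.814

5.814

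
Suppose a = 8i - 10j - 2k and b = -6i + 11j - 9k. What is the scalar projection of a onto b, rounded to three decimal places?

a · b = 8·(-6) + (-10)·11 + (-2)·(-9) = -48 - 110 + 18 = -140
|b| = √(36 + 121 + 81) = √238 ≈ 15.4272
comp_b a = -140 / √238 ≈ -9.075

-9.075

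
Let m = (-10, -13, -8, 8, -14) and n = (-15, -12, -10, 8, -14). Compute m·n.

646

m · n = (-10)·(-15) + (-13)·(-12) + (-8)·(-10) + 8·8 + (-14)·(-14) = 150 + 156 + 80 + 64 + 196 = 646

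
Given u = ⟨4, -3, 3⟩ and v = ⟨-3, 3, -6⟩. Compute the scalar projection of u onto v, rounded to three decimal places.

-5.307

u · v = 4·(-3) + (-3)·3 + 3·(-6) = -12 - 9 - 18 = -39
|v| = √(9 + 9 + 36) = √54 ≈ 7.3485
comp_v u = -39 / √54 ≈ -5.307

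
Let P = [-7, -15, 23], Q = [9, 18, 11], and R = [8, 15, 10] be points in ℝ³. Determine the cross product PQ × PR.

PQ = (16, 33, -12)
PR = (15, 30, -13)
i: 33·(-13) - (-12)·30 = -429 - (-360) = -69
j: (-12)·15 - 16·(-13) = -180 - (-208) = 28
k: 16·30 - 33·15 = 480 - 495 = -15
PQ × PR = (-69, 28, -15)

(-69, 28, -15)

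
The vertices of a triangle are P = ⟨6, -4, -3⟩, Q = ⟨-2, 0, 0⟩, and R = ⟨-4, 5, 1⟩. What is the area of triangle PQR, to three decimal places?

PQ = (-8, 4, 3),  PR = (-10, 9, 4)
i: 4·4 - 3·9 = 16 - 27 = -11
j: 3·(-10) - (-8)·4 = -30 - (-32) = 2
k: (-8)·9 - 4·(-10) = -72 - (-40) = -32
PQ × PR = (-11, 2, -32)
|PQ × PR| = √1149 ≈ 33.8969
area = ½ · 33.8969 ≈ 16.948

16.948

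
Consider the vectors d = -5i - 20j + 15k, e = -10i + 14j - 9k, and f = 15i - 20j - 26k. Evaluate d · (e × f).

10470

e × f:
i: 14·(-26) - (-9)·(-20) = -364 - 180 = -544
j: (-9)·15 - (-10)·(-26) = -135 - 260 = -395
k: (-10)·(-20) - 14·15 = 200 - 210 = -10
e × f = (-544, -395, -10)
d · (e × f) = (-5)·(-544) + (-20)·(-395) + 15·(-10) = 2720 + 7900 - 150 = 10470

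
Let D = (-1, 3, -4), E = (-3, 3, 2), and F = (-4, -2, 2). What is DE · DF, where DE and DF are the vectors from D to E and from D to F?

42

DE = E − D = (-2, 0, 6)
DF = F − D = (-3, -5, 6)
DE · DF = (-2)·(-3) + 0·(-5) + 6·6 = 6 + 0 + 36 = 42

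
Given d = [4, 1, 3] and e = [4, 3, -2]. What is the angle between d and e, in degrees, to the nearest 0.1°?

d · e = 4·4 + 1·3 + 3·(-2) = 16 + 3 - 6 = 13
|d|² = 16 + 1 + 9 = 26,  |d| = √26 ≈ 5.099020
|e|² = 16 + 9 + 4 = 29,  |e| = √29 ≈ 5.385165
cos θ = 13 / (5.099020 · 5.385165) ≈ 0.47343
θ = arccos(0.47343) ≈ 61.7°

61.7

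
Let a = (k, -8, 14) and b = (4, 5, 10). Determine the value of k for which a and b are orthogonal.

-25

a · b = k·4 + (-8)·5 + 14·10 = 100 + 4k
Set equal to 0: 4k = -100, so k = -25.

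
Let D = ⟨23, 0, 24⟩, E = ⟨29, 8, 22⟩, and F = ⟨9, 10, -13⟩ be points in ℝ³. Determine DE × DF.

(-276, 250, 172)

DE = (6, 8, -2)
DF = (-14, 10, -37)
i: 8·(-37) - (-2)·10 = -296 - (-20) = -276
j: (-2)·(-14) - 6·(-37) = 28 - (-222) = 250
k: 6·10 - 8·(-14) = 60 - (-112) = 172
DE × DF = (-276, 250, 172)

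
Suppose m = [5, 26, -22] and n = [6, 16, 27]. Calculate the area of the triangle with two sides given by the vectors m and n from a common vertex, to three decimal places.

544.973

i: 26·27 - (-22)·16 = 702 - (-352) = 1054
j: (-22)·6 - 5·27 = -132 - 135 = -267
k: 5·16 - 26·6 = 80 - 156 = -76
m × n = (1054, -267, -76)
|m × n| = √(1054² + (-267)² + (-76)²) = √1187981 ≈ 1089.9454
area = ½ · 1089.9454 ≈ 544.973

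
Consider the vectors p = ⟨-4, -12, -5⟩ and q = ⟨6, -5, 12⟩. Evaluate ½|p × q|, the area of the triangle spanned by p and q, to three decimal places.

96.629

i: (-12)·12 - (-5)·(-5) = -144 - 25 = -169
j: (-5)·6 - (-4)·12 = -30 - (-48) = 18
k: (-4)·(-5) - (-12)·6 = 20 - (-72) = 92
p × q = (-169, 18, 92)
|p × q| = √((-169)² + 18² + 92²) = √37349 ≈ 193.2589
area = ½ · 193.2589 ≈ 96.629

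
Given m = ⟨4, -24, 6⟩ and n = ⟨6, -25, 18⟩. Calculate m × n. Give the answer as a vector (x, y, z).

(-282, -36, 44)

i: (-24)·18 - 6·(-25) = -432 - (-150) = -282
j: 6·6 - 4·18 = 36 - 72 = -36
k: 4·(-25) - (-24)·6 = -100 - (-144) = 44
m × n = (-282, -36, 44)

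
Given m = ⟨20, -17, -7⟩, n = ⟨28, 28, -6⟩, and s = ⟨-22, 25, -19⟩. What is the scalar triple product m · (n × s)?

n × s:
i: 28·(-19) - (-6)·25 = -532 - (-150) = -382
j: (-6)·(-22) - 28·(-19) = 132 - (-532) = 664
k: 28·25 - 28·(-22) = 700 - (-616) = 1316
n × s = (-382, 664, 1316)
m · (n × s) = 20·(-382) + (-17)·664 + (-7)·1316 = -7640 - 11288 - 9212 = -28140

-28140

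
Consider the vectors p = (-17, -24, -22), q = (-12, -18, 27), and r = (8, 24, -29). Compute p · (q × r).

q × r:
i: (-18)·(-29) - 27·24 = 522 - 648 = -126
j: 27·8 - (-12)·(-29) = 216 - 348 = -132
k: (-12)·24 - (-18)·8 = -288 - (-144) = -144
q × r = (-126, -132, -144)
p · (q × r) = (-17)·(-126) + (-24)·(-132) + (-22)·(-144) = 2142 + 3168 + 3168 = 8478

8478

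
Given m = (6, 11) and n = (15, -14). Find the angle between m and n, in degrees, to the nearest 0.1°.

104.4

m · n = 6·15 + 11·(-14) = 90 - 154 = -64
|m|² = 36 + 121 = 157,  |m| = √157 ≈ 12.529964
|n|² = 225 + 196 = 421,  |n| = √421 ≈ 20.518285
cos θ = -64 / (12.529964 · 20.518285) ≈ -0.24894
θ = arccos(-0.24894) ≈ 104.4°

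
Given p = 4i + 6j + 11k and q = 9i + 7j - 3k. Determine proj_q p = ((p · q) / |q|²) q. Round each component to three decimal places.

p · q = 4·9 + 6·7 + 11·(-3) = 36 + 42 - 33 = 45
|q|² = 81 + 49 + 9 = 139
proj_q p = (45/139) · (9, 7, -3) ≈ (2.914, 2.266, -0.971)

(2.914, 2.266, -0.971)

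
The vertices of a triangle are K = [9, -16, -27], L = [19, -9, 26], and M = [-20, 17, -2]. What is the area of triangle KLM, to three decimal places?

KL = (10, 7, 53),  KM = (-29, 33, 25)
i: 7·25 - 53·33 = 175 - 1749 = -1574
j: 53·(-29) - 10·25 = -1537 - 250 = -1787
k: 10·33 - 7·(-29) = 330 - (-203) = 533
KL × KM = (-1574, -1787, 533)
|KL × KM| = √5954934 ≈ 2440.2733
area = ½ · 2440.2733 ≈ 1220.137

1220.137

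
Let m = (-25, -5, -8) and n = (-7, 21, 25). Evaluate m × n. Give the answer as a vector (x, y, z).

(43, 681, -560)

i: (-5)·25 - (-8)·21 = -125 - (-168) = 43
j: (-8)·(-7) - (-25)·25 = 56 - (-625) = 681
k: (-25)·21 - (-5)·(-7) = -525 - 35 = -560
m × n = (43, 681, -560)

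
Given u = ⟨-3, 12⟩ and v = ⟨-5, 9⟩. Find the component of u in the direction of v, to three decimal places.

11.947

u · v = (-3)·(-5) + 12·9 = 15 + 108 = 123
|v| = √(25 + 81) = √106 ≈ 10.2956
comp_v u = 123 / √106 ≈ 11.947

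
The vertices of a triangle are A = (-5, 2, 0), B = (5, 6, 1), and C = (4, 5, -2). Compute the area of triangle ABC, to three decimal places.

AB = (10, 4, 1),  AC = (9, 3, -2)
i: 4·(-2) - 1·3 = -8 - 3 = -11
j: 1·9 - 10·(-2) = 9 - (-20) = 29
k: 10·3 - 4·9 = 30 - 36 = -6
AB × AC = (-11, 29, -6)
|AB × AC| = √998 ≈ 31.5911
area = ½ · 31.5911 ≈ 15.796

15.796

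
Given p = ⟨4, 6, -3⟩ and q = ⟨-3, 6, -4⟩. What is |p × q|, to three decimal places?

i: 6·(-4) - (-3)·6 = -24 - (-18) = -6
j: (-3)·(-3) - 4·(-4) = 9 - (-16) = 25
k: 4·6 - 6·(-3) = 24 - (-18) = 42
p × q = (-6, 25, 42)
|p × q| = √((-6)² + 25² + 42²) = √2425 ≈ 49.2443

49.244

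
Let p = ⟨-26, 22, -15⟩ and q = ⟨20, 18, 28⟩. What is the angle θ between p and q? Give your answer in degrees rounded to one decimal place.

112.1

p · q = (-26)·20 + 22·18 + (-15)·28 = -520 + 396 - 420 = -544
|p|² = 676 + 484 + 225 = 1385,  |p| = √1385 ≈ 37.215588
|q|² = 400 + 324 + 784 = 1508,  |q| = √1508 ≈ 38.832976
cos θ = -544 / (37.215588 · 38.832976) ≈ -0.37642
θ = arccos(-0.37642) ≈ 112.1°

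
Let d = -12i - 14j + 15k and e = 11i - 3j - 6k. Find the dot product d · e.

d · e = (-12)·11 + (-14)·(-3) + 15·(-6) = -132 + 42 - 90 = -180

-180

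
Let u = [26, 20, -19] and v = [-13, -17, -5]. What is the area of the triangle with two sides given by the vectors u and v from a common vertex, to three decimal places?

297.566

i: 20·(-5) - (-19)·(-17) = -100 - 323 = -423
j: (-19)·(-13) - 26·(-5) = 247 - (-130) = 377
k: 26·(-17) - 20·(-13) = -442 - (-260) = -182
u × v = (-423, 377, -182)
|u × v| = √((-423)² + 377² + (-182)²) = √354182 ≈ 595.1319
area = ½ · 595.1319 ≈ 297.566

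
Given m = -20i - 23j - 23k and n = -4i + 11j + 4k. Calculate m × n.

(161, 172, -312)

i: (-23)·4 - (-23)·11 = -92 - (-253) = 161
j: (-23)·(-4) - (-20)·4 = 92 - (-80) = 172
k: (-20)·11 - (-23)·(-4) = -220 - 92 = -312
m × n = (161, 172, -312)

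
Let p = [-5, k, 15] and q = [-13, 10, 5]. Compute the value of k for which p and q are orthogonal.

-14

p · q = (-5)·(-13) + k·10 + 15·5 = 140 + 10k
Set equal to 0: 10k = -140, so k = -14.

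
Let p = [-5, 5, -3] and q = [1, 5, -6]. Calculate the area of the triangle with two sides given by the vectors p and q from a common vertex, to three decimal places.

i: 5·(-6) - (-3)·5 = -30 - (-15) = -15
j: (-3)·1 - (-5)·(-6) = -3 - 30 = -33
k: (-5)·5 - 5·1 = -25 - 5 = -30
p × q = (-15, -33, -30)
|p × q| = √((-15)² + (-33)² + (-30)²) = √2214 ≈ 47.0532
area = ½ · 47.0532 ≈ 23.527

23.527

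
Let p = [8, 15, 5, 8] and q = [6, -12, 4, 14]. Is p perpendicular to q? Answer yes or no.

p · q = 8·6 + 15·(-12) + 5·4 + 8·14 = 48 - 180 + 20 + 112 = 0
Zero, so the vectors are orthogonal.

yes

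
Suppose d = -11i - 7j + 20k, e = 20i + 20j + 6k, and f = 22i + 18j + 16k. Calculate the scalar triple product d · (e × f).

-2616

e × f:
i: 20·16 - 6·18 = 320 - 108 = 212
j: 6·22 - 20·16 = 132 - 320 = -188
k: 20·18 - 20·22 = 360 - 440 = -80
e × f = (212, -188, -80)
d · (e × f) = (-11)·212 + (-7)·(-188) + 20·(-80) = -2332 + 1316 - 1600 = -2616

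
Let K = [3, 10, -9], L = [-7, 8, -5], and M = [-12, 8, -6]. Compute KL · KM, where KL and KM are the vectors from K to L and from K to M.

166

KL = L − K = (-10, -2, 4)
KM = M − K = (-15, -2, 3)
KL · KM = (-10)·(-15) + (-2)·(-2) + 4·3 = 150 + 4 + 12 = 166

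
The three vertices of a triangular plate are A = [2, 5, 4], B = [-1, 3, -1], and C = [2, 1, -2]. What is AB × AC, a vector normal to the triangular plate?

(-8, -18, 12)

AB = (-3, -2, -5)
AC = (0, -4, -6)
i: (-2)·(-6) - (-5)·(-4) = 12 - 20 = -8
j: (-5)·0 - (-3)·(-6) = 0 - 18 = -18
k: (-3)·(-4) - (-2)·0 = 12 - 0 = 12
AB × AC = (-8, -18, 12)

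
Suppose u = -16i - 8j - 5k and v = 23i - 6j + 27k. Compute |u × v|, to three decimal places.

489.290

i: (-8)·27 - (-5)·(-6) = -216 - 30 = -246
j: (-5)·23 - (-16)·27 = -115 - (-432) = 317
k: (-16)·(-6) - (-8)·23 = 96 - (-184) = 280
u × v = (-246, 317, 280)
|u × v| = √((-246)² + 317² + 280²) = √239405 ≈ 489.2903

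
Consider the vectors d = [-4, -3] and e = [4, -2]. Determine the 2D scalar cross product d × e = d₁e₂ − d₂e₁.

20

(-4)·(-2) - (-3)·4 = 8 - (-12) = 20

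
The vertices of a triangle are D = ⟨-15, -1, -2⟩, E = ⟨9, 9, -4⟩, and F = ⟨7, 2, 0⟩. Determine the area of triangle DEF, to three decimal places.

DE = (24, 10, -2),  DF = (22, 3, 2)
i: 10·2 - (-2)·3 = 20 - (-6) = 26
j: (-2)·22 - 24·2 = -44 - 48 = -92
k: 24·3 - 10·22 = 72 - 220 = -148
DE × DF = (26, -92, -148)
|DE × DF| = √31044 ≈ 176.1931
area = ½ · 176.1931 ≈ 88.097

88.097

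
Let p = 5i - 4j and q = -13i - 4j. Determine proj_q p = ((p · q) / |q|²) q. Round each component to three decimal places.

p · q = 5·(-13) + (-4)·(-4) = -65 + 16 = -49
|q|² = 169 + 16 = 185
proj_q p = (-49/185) · (-13, -4) ≈ (3.443, 1.059)

(3.443, 1.059)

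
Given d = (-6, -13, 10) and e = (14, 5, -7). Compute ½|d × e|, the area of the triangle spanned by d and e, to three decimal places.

i: (-13)·(-7) - 10·5 = 91 - 50 = 41
j: 10·14 - (-6)·(-7) = 140 - 42 = 98
k: (-6)·5 - (-13)·14 = -30 - (-182) = 152
d × e = (41, 98, 152)
|d × e| = √(41² + 98² + 152²) = √34389 ≈ 185.4427
area = ½ · 185.4427 ≈ 92.721

92.721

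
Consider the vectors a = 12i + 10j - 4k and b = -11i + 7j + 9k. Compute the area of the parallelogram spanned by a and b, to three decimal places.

i: 10·9 - (-4)·7 = 90 - (-28) = 118
j: (-4)·(-11) - 12·9 = 44 - 108 = -64
k: 12·7 - 10·(-11) = 84 - (-110) = 194
a × b = (118, -64, 194)
|a × b| = √(118² + (-64)² + 194²) = √55656 ≈ 235.9152

235.915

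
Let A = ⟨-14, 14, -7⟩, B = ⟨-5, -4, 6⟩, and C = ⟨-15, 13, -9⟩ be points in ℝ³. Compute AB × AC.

AB = (9, -18, 13)
AC = (-1, -1, -2)
i: (-18)·(-2) - 13·(-1) = 36 - (-13) = 49
j: 13·(-1) - 9·(-2) = -13 - (-18) = 5
k: 9·(-1) - (-18)·(-1) = -9 - 18 = -27
AB × AC = (49, 5, -27)

(49, 5, -27)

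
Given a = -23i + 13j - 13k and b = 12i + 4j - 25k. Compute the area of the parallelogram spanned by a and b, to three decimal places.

i: 13·(-25) - (-13)·4 = -325 - (-52) = -273
j: (-13)·12 - (-23)·(-25) = -156 - 575 = -731
k: (-23)·4 - 13·12 = -92 - 156 = -248
a × b = (-273, -731, -248)
|a × b| = √((-273)² + (-731)² + (-248)²) = √670394 ≈ 818.7759

818.776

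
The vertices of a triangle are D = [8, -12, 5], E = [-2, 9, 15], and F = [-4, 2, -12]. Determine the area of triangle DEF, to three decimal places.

293.110

DE = (-10, 21, 10),  DF = (-12, 14, -17)
i: 21·(-17) - 10·14 = -357 - 140 = -497
j: 10·(-12) - (-10)·(-17) = -120 - 170 = -290
k: (-10)·14 - 21·(-12) = -140 - (-252) = 112
DE × DF = (-497, -290, 112)
|DE × DF| = √343653 ≈ 586.2192
area = ½ · 586.2192 ≈ 293.110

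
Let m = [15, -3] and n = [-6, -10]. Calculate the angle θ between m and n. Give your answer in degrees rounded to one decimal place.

m · n = 15·(-6) + (-3)·(-10) = -90 + 30 = -60
|m|² = 225 + 9 = 234,  |m| = √234 ≈ 15.297059
|n|² = 36 + 100 = 136,  |n| = √136 ≈ 11.661904
cos θ = -60 / (15.297059 · 11.661904) ≈ -0.33634
θ = arccos(-0.33634) ≈ 109.7°

109.7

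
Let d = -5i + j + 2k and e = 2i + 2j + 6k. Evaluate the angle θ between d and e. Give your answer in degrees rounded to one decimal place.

d · e = (-5)·2 + 1·2 + 2·6 = -10 + 2 + 12 = 4
|d|² = 25 + 1 + 4 = 30,  |d| = √30 ≈ 5.477226
|e|² = 4 + 4 + 36 = 44,  |e| = √44 ≈ 6.633250
cos θ = 4 / (5.477226 · 6.633250) ≈ 0.11010
θ = arccos(0.11010) ≈ 83.7°

83.7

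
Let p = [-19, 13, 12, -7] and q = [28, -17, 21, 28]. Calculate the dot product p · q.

-697

p · q = (-19)·28 + 13·(-17) + 12·21 + (-7)·28 = -532 - 221 + 252 - 196 = -697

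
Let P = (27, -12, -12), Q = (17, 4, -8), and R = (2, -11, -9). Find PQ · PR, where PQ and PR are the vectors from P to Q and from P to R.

278

PQ = Q − P = (-10, 16, 4)
PR = R − P = (-25, 1, 3)
PQ · PR = (-10)·(-25) + 16·1 + 4·3 = 250 + 16 + 12 = 278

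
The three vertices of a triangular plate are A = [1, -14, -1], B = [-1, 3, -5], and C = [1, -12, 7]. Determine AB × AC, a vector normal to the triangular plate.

AB = (-2, 17, -4)
AC = (0, 2, 8)
i: 17·8 - (-4)·2 = 136 - (-8) = 144
j: (-4)·0 - (-2)·8 = 0 - (-16) = 16
k: (-2)·2 - 17·0 = -4 - 0 = -4
AB × AC = (144, 16, -4)

(144, 16, -4)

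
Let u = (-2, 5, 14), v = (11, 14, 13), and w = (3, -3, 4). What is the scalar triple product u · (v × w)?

v × w:
i: 14·4 - 13·(-3) = 56 - (-39) = 95
j: 13·3 - 11·4 = 39 - 44 = -5
k: 11·(-3) - 14·3 = -33 - 42 = -75
v × w = (95, -5, -75)
u · (v × w) = (-2)·95 + 5·(-5) + 14·(-75) = -190 - 25 - 1050 = -1265

-1265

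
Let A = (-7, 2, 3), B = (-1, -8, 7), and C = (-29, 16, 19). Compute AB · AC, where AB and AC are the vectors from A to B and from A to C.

-208

AB = B − A = (6, -10, 4)
AC = C − A = (-22, 14, 16)
AB · AC = 6·(-22) + (-10)·14 + 4·16 = -132 - 140 + 64 = -208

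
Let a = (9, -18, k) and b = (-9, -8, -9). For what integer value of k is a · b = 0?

a · b = 9·(-9) + (-18)·(-8) + k·(-9) = 63 - 9k
Set equal to 0: -9k = -63, so k = 7.

7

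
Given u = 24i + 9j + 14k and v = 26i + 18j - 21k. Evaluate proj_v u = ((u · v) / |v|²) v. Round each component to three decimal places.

(8.877, 6.146, -7.170)

u · v = 24·26 + 9·18 + 14·(-21) = 624 + 162 - 294 = 492
|v|² = 676 + 324 + 441 = 1441
proj_v u = (492/1441) · (26, 18, -21) ≈ (8.877, 6.146, -7.170)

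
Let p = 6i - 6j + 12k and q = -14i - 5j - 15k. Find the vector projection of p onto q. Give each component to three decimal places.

(7.345, 2.623, 7.870)

p · q = 6·(-14) + (-6)·(-5) + 12·(-15) = -84 + 30 - 180 = -234
|q|² = 196 + 25 + 225 = 446
proj_q p = (-234/446) · (-14, -5, -15) ≈ (7.345, 2.623, 7.870)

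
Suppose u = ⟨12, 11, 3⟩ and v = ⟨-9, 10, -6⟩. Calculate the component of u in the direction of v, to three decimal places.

u · v = 12·(-9) + 11·10 + 3·(-6) = -108 + 110 - 18 = -16
|v| = √(81 + 100 + 36) = √217 ≈ 14.7309
comp_v u = -16 / √217 ≈ -1.086

-1.086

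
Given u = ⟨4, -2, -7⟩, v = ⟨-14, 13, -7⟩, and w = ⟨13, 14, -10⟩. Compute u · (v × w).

2889

v × w:
i: 13·(-10) - (-7)·14 = -130 - (-98) = -32
j: (-7)·13 - (-14)·(-10) = -91 - 140 = -231
k: (-14)·14 - 13·13 = -196 - 169 = -365
v × w = (-32, -231, -365)
u · (v × w) = 4·(-32) + (-2)·(-231) + (-7)·(-365) = -128 + 462 + 2555 = 2889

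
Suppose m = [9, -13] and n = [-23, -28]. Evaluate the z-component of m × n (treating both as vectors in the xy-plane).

9·(-28) - (-13)·(-23) = -252 - 299 = -551

-551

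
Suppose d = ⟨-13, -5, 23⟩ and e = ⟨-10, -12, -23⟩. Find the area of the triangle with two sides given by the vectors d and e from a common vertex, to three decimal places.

333.151

i: (-5)·(-23) - 23·(-12) = 115 - (-276) = 391
j: 23·(-10) - (-13)·(-23) = -230 - 299 = -529
k: (-13)·(-12) - (-5)·(-10) = 156 - 50 = 106
d × e = (391, -529, 106)
|d × e| = √(391² + (-529)² + 106²) = √443958 ≈ 666.3017
area = ½ · 666.3017 ≈ 333.151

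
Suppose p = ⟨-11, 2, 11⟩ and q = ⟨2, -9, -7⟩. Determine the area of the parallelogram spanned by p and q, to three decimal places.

i: 2·(-7) - 11·(-9) = -14 - (-99) = 85
j: 11·2 - (-11)·(-7) = 22 - 77 = -55
k: (-11)·(-9) - 2·2 = 99 - 4 = 95
p × q = (85, -55, 95)
|p × q| = √(85² + (-55)² + 95²) = √19275 ≈ 138.8344

138.834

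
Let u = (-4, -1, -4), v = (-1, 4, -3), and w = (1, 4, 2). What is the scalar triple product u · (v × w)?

-47

v × w:
i: 4·2 - (-3)·4 = 8 - (-12) = 20
j: (-3)·1 - (-1)·2 = -3 - (-2) = -1
k: (-1)·4 - 4·1 = -4 - 4 = -8
v × w = (20, -1, -8)
u · (v × w) = (-4)·20 + (-1)·(-1) + (-4)·(-8) = -80 + 1 + 32 = -47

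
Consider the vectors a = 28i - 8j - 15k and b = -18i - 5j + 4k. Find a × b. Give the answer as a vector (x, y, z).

i: (-8)·4 - (-15)·(-5) = -32 - 75 = -107
j: (-15)·(-18) - 28·4 = 270 - 112 = 158
k: 28·(-5) - (-8)·(-18) = -140 - 144 = -284
a × b = (-107, 158, -284)

(-107, 158, -284)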